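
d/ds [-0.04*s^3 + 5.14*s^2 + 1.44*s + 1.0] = -0.12*s^2 + 10.28*s + 1.44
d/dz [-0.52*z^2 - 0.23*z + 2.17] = -1.04*z - 0.23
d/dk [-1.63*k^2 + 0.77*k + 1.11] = 0.77 - 3.26*k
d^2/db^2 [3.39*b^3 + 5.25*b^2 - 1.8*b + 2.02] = 20.34*b + 10.5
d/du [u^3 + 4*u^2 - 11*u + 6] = 3*u^2 + 8*u - 11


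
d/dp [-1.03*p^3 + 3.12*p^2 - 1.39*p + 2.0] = -3.09*p^2 + 6.24*p - 1.39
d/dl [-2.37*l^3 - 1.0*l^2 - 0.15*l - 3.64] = -7.11*l^2 - 2.0*l - 0.15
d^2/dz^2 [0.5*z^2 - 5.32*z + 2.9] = 1.00000000000000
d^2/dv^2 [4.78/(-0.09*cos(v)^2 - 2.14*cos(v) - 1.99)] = (0.154872*(1 - cos(v)^2)^2 + 7.365024*cos(v)^3 + 18.543532*cos(v)^2 - 29.332231*cos(v) - 1.150785*cos(3*v) - 42.223652)/(0.09*cos(v)^2 + 2.14*cos(v) + 1.99)^3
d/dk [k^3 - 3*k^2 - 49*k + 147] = 3*k^2 - 6*k - 49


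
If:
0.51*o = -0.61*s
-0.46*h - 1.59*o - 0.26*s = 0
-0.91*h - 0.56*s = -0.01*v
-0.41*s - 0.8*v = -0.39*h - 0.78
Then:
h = 0.01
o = -0.00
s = 0.00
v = 0.98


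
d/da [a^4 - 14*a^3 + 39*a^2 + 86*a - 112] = 4*a^3 - 42*a^2 + 78*a + 86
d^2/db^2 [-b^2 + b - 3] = -2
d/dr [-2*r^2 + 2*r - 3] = 2 - 4*r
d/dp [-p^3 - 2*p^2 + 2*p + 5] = -3*p^2 - 4*p + 2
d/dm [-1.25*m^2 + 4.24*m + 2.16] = 4.24 - 2.5*m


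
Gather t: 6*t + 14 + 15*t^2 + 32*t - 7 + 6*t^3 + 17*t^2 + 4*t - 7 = 6*t^3 + 32*t^2 + 42*t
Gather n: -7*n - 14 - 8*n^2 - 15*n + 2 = -8*n^2 - 22*n - 12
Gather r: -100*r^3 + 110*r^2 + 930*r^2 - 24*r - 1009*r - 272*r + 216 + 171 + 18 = -100*r^3 + 1040*r^2 - 1305*r + 405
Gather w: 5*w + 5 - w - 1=4*w + 4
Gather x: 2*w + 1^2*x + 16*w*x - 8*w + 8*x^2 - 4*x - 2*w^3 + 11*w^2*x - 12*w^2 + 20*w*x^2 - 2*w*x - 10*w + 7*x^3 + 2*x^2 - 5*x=-2*w^3 - 12*w^2 - 16*w + 7*x^3 + x^2*(20*w + 10) + x*(11*w^2 + 14*w - 8)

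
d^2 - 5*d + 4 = (d - 4)*(d - 1)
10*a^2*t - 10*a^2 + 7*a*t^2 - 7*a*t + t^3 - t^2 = (2*a + t)*(5*a + t)*(t - 1)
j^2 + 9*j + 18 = (j + 3)*(j + 6)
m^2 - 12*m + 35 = (m - 7)*(m - 5)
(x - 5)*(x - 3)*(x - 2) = x^3 - 10*x^2 + 31*x - 30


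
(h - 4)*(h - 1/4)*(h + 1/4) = h^3 - 4*h^2 - h/16 + 1/4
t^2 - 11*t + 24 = (t - 8)*(t - 3)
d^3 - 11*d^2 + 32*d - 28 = (d - 7)*(d - 2)^2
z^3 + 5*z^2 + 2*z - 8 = (z - 1)*(z + 2)*(z + 4)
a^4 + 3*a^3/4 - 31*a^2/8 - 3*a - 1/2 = (a - 2)*(a + 1/4)*(a + 1/2)*(a + 2)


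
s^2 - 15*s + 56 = (s - 8)*(s - 7)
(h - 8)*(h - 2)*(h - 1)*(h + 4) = h^4 - 7*h^3 - 18*h^2 + 88*h - 64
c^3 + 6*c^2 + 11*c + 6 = (c + 1)*(c + 2)*(c + 3)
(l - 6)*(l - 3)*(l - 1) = l^3 - 10*l^2 + 27*l - 18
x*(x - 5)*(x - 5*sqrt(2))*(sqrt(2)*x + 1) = sqrt(2)*x^4 - 9*x^3 - 5*sqrt(2)*x^3 - 5*sqrt(2)*x^2 + 45*x^2 + 25*sqrt(2)*x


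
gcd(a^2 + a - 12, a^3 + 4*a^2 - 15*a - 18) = a - 3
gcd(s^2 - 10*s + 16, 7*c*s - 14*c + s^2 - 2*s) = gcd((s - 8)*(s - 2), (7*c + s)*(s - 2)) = s - 2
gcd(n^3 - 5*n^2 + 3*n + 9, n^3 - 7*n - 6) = n^2 - 2*n - 3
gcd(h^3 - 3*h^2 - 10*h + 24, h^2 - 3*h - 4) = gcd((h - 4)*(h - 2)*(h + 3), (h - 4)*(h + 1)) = h - 4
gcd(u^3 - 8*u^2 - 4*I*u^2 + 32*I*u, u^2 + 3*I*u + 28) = u - 4*I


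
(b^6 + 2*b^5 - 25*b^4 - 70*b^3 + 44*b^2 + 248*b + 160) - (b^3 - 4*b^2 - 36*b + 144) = b^6 + 2*b^5 - 25*b^4 - 71*b^3 + 48*b^2 + 284*b + 16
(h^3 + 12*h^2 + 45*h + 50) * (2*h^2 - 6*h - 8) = 2*h^5 + 18*h^4 + 10*h^3 - 266*h^2 - 660*h - 400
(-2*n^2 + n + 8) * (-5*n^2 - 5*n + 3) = 10*n^4 + 5*n^3 - 51*n^2 - 37*n + 24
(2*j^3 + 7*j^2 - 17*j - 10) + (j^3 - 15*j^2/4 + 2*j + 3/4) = 3*j^3 + 13*j^2/4 - 15*j - 37/4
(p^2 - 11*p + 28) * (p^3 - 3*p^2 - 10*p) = p^5 - 14*p^4 + 51*p^3 + 26*p^2 - 280*p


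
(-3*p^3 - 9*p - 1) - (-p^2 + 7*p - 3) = -3*p^3 + p^2 - 16*p + 2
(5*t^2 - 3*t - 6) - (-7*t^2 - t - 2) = 12*t^2 - 2*t - 4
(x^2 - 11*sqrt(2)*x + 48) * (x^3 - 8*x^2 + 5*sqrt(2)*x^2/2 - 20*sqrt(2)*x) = x^5 - 17*sqrt(2)*x^4/2 - 8*x^4 - 7*x^3 + 68*sqrt(2)*x^3 + 56*x^2 + 120*sqrt(2)*x^2 - 960*sqrt(2)*x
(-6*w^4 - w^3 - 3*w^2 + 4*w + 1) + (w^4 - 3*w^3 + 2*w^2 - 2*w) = -5*w^4 - 4*w^3 - w^2 + 2*w + 1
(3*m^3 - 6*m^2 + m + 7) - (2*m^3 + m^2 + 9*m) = m^3 - 7*m^2 - 8*m + 7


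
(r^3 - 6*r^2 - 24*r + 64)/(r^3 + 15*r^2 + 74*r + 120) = (r^2 - 10*r + 16)/(r^2 + 11*r + 30)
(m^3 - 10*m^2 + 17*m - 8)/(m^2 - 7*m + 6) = (m^2 - 9*m + 8)/(m - 6)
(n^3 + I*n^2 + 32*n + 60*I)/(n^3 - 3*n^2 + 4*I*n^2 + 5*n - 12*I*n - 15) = (n^2 - 4*I*n + 12)/(n^2 - n*(3 + I) + 3*I)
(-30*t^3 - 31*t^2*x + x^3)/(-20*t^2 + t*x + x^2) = (-6*t^2 - 5*t*x + x^2)/(-4*t + x)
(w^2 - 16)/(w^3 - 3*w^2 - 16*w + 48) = 1/(w - 3)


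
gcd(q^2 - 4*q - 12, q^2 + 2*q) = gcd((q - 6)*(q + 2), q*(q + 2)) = q + 2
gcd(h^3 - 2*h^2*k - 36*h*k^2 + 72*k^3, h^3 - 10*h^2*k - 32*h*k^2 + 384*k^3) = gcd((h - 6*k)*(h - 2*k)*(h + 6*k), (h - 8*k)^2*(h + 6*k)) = h + 6*k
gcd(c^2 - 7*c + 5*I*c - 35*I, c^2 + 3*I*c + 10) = c + 5*I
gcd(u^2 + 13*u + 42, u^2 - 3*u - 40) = 1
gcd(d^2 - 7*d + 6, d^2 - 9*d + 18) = d - 6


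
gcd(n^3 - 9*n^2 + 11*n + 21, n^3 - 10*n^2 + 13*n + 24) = n^2 - 2*n - 3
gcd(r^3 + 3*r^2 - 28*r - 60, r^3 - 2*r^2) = 1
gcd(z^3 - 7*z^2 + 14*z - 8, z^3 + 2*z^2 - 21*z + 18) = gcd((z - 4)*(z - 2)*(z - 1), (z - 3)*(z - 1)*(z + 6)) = z - 1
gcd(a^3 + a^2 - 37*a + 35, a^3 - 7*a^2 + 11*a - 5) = a^2 - 6*a + 5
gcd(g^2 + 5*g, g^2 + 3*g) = g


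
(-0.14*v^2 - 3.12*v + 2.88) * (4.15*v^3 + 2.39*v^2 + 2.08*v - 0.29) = -0.581*v^5 - 13.2826*v^4 + 4.204*v^3 + 0.434200000000001*v^2 + 6.8952*v - 0.8352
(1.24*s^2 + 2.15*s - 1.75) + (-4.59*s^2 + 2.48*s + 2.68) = -3.35*s^2 + 4.63*s + 0.93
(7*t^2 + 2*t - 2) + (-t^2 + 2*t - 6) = 6*t^2 + 4*t - 8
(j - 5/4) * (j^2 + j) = j^3 - j^2/4 - 5*j/4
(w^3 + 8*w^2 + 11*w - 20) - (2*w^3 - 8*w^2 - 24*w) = -w^3 + 16*w^2 + 35*w - 20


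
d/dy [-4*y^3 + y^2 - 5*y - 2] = -12*y^2 + 2*y - 5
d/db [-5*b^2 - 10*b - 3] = -10*b - 10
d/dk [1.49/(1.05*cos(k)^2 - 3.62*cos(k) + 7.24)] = (3.129*cos(k) - 5.3938)*sin(k)/(1.05*cos(k)^2 - 3.62*cos(k) + 7.24)^2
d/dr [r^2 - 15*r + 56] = 2*r - 15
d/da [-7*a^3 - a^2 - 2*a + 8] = -21*a^2 - 2*a - 2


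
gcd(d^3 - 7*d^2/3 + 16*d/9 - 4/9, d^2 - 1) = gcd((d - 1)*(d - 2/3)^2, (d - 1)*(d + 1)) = d - 1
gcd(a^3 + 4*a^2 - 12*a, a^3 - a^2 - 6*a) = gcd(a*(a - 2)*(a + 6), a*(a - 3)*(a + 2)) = a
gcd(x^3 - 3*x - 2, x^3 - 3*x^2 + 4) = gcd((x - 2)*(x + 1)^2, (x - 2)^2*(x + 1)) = x^2 - x - 2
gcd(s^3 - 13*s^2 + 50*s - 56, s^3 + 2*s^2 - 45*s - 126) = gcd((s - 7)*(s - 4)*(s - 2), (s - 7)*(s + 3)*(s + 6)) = s - 7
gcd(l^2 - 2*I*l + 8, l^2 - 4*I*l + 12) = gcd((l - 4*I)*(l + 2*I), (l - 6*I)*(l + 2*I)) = l + 2*I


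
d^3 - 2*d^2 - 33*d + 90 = (d - 5)*(d - 3)*(d + 6)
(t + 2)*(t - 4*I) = t^2 + 2*t - 4*I*t - 8*I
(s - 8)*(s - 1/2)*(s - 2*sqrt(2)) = s^3 - 17*s^2/2 - 2*sqrt(2)*s^2 + 4*s + 17*sqrt(2)*s - 8*sqrt(2)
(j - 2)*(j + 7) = j^2 + 5*j - 14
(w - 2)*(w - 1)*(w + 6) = w^3 + 3*w^2 - 16*w + 12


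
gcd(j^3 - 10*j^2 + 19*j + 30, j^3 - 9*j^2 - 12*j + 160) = j - 5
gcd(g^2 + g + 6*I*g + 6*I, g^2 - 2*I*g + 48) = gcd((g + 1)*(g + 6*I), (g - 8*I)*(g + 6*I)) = g + 6*I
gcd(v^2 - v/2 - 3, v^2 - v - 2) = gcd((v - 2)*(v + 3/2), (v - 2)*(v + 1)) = v - 2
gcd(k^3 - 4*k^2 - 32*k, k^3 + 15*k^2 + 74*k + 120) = k + 4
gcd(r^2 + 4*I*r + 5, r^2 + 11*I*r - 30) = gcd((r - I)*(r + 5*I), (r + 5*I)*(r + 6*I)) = r + 5*I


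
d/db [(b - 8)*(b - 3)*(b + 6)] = 3*b^2 - 10*b - 42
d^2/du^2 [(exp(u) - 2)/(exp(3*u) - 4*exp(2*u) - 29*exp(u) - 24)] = (4*exp(6*u) - 30*exp(5*u) + 220*exp(4*u) + 184*exp(3*u) - 1704*exp(2*u) - 1610*exp(u) + 1968)*exp(u)/(exp(9*u) - 12*exp(8*u) - 39*exp(7*u) + 560*exp(6*u) + 1707*exp(5*u) - 7068*exp(4*u) - 39365*exp(3*u) - 67464*exp(2*u) - 50112*exp(u) - 13824)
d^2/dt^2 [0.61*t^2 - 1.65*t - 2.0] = 1.22000000000000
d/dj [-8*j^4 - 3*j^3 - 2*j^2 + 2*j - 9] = -32*j^3 - 9*j^2 - 4*j + 2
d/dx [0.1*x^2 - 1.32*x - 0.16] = 0.2*x - 1.32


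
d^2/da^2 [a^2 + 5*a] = 2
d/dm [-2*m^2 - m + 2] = -4*m - 1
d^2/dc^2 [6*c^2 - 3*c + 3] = 12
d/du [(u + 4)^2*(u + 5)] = (u + 4)*(3*u + 14)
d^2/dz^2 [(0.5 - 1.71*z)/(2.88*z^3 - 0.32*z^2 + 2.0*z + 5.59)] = (-85.100544*z^5 + 59.222016*z^4 + 11.976192*z^3 + 347.942784*z^2 - 68.570688*z + 44.0244)/(23.887872*z^9 - 7.962624*z^8 + 50.651136*z^7 + 128.00512*z^6 + 4.263936*z^5 + 191.067648*z^4 + 256.517984*z^3 + 37.081824*z^2 + 187.4886*z + 174.676879)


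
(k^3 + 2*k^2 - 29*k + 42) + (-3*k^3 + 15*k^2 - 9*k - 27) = -2*k^3 + 17*k^2 - 38*k + 15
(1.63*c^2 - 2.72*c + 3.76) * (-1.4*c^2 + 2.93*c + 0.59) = -2.282*c^4 + 8.5839*c^3 - 12.2719*c^2 + 9.412*c + 2.2184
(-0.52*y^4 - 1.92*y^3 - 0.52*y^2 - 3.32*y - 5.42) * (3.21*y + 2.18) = -1.6692*y^5 - 7.2968*y^4 - 5.8548*y^3 - 11.7908*y^2 - 24.6358*y - 11.8156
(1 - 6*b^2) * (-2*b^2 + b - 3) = 12*b^4 - 6*b^3 + 16*b^2 + b - 3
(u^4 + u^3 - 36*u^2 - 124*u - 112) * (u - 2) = u^5 - u^4 - 38*u^3 - 52*u^2 + 136*u + 224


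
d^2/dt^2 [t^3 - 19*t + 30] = 6*t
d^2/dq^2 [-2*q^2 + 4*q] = -4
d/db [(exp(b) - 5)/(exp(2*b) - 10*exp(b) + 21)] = (-2*(exp(b) - 5)^2 + exp(2*b) - 10*exp(b) + 21)*exp(b)/(exp(2*b) - 10*exp(b) + 21)^2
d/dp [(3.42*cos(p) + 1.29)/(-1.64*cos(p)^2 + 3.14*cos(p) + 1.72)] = (5.6088*sin(p)^2 - 4.2312*cos(p) - 7.4406)*sin(p)/(-1.64*cos(p)^2 + 3.14*cos(p) + 1.72)^2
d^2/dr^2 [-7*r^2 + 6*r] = -14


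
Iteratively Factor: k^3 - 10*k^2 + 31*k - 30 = (k - 2)*(k^2 - 8*k + 15) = (k - 5)*(k - 2)*(k - 3)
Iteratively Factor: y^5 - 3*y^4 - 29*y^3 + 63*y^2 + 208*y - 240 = (y - 4)*(y^4 + y^3 - 25*y^2 - 37*y + 60) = (y - 4)*(y + 3)*(y^3 - 2*y^2 - 19*y + 20) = (y - 4)*(y + 3)*(y + 4)*(y^2 - 6*y + 5) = (y - 4)*(y - 1)*(y + 3)*(y + 4)*(y - 5)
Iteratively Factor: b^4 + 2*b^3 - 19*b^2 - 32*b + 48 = (b + 4)*(b^3 - 2*b^2 - 11*b + 12) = (b + 3)*(b + 4)*(b^2 - 5*b + 4) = (b - 1)*(b + 3)*(b + 4)*(b - 4)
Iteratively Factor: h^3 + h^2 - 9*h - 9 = (h + 3)*(h^2 - 2*h - 3) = (h - 3)*(h + 3)*(h + 1)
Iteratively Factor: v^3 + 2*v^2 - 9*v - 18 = (v - 3)*(v^2 + 5*v + 6) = (v - 3)*(v + 3)*(v + 2)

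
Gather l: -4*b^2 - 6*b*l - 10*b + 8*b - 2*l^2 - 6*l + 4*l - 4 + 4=-4*b^2 - 2*b - 2*l^2 + l*(-6*b - 2)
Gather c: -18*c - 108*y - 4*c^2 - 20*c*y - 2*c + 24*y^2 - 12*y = -4*c^2 + c*(-20*y - 20) + 24*y^2 - 120*y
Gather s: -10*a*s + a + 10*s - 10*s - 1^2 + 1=-10*a*s + a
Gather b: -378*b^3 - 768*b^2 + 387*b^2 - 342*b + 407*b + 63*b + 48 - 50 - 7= -378*b^3 - 381*b^2 + 128*b - 9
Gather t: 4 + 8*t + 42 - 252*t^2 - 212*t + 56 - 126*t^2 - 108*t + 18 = -378*t^2 - 312*t + 120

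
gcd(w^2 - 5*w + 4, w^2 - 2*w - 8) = w - 4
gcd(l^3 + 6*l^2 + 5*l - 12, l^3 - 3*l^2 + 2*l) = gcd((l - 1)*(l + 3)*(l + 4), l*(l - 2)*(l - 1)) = l - 1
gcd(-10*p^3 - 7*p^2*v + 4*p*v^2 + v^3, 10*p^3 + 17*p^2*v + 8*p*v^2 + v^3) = 5*p^2 + 6*p*v + v^2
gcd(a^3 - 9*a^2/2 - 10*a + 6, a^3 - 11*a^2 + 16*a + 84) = a^2 - 4*a - 12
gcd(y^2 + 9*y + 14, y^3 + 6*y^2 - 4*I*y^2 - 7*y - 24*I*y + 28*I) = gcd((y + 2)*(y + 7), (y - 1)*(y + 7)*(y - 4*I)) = y + 7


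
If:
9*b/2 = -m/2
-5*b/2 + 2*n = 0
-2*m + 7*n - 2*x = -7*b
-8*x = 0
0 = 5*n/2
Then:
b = 0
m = 0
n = 0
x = 0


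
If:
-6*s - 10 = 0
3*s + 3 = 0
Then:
No Solution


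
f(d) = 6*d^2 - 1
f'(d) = 12*d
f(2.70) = 42.74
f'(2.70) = 32.40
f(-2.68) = 42.09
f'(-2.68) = -32.16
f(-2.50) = 36.50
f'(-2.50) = -30.00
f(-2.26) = 29.65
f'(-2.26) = -27.12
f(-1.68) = 15.93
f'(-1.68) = -20.16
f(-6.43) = 247.07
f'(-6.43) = -77.16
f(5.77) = 198.76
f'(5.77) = 69.24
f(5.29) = 166.90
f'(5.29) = 63.48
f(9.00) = 485.00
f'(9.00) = 108.00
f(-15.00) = 1349.00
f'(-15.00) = -180.00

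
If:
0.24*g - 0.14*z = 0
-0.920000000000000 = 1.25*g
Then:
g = -0.74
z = -1.26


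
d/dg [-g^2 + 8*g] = 8 - 2*g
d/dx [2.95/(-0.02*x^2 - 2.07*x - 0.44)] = (0.118*x + 6.1065)/(0.02*x^2 + 2.07*x + 0.44)^2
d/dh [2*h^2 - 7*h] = 4*h - 7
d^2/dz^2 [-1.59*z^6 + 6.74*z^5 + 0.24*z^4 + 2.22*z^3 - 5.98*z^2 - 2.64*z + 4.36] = -47.7*z^4 + 134.8*z^3 + 2.88*z^2 + 13.32*z - 11.96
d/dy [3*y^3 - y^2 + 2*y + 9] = 9*y^2 - 2*y + 2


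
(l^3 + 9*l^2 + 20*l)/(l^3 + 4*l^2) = (l + 5)/l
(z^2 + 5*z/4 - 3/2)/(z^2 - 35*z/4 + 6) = (z + 2)/(z - 8)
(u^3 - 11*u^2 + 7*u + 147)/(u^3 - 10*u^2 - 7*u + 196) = (u + 3)/(u + 4)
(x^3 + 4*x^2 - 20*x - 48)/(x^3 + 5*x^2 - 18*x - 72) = (x + 2)/(x + 3)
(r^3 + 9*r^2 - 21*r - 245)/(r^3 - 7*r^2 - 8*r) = (-r^3 - 9*r^2 + 21*r + 245)/(r*(-r^2 + 7*r + 8))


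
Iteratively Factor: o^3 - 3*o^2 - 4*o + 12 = (o + 2)*(o^2 - 5*o + 6) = (o - 3)*(o + 2)*(o - 2)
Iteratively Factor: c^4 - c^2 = (c)*(c^3 - c) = c*(c + 1)*(c^2 - c) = c*(c - 1)*(c + 1)*(c)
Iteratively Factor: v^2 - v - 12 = (v + 3)*(v - 4)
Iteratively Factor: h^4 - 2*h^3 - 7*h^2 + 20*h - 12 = (h - 1)*(h^3 - h^2 - 8*h + 12) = (h - 1)*(h + 3)*(h^2 - 4*h + 4) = (h - 2)*(h - 1)*(h + 3)*(h - 2)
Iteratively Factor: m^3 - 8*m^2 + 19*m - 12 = (m - 3)*(m^2 - 5*m + 4) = (m - 3)*(m - 1)*(m - 4)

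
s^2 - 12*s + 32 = (s - 8)*(s - 4)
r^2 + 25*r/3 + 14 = (r + 7/3)*(r + 6)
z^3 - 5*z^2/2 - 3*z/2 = z*(z - 3)*(z + 1/2)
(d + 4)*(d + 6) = d^2 + 10*d + 24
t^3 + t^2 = t^2*(t + 1)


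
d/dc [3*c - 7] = 3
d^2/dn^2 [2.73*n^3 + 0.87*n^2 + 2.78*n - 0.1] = 16.38*n + 1.74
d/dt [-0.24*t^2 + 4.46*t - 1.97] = 4.46 - 0.48*t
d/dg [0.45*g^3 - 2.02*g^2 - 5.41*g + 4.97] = 1.35*g^2 - 4.04*g - 5.41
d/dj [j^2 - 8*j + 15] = 2*j - 8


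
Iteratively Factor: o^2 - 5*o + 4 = (o - 4)*(o - 1)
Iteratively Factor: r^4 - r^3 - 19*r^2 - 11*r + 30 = (r + 2)*(r^3 - 3*r^2 - 13*r + 15) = (r - 1)*(r + 2)*(r^2 - 2*r - 15) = (r - 5)*(r - 1)*(r + 2)*(r + 3)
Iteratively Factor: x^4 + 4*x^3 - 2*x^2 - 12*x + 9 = (x + 3)*(x^3 + x^2 - 5*x + 3) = (x - 1)*(x + 3)*(x^2 + 2*x - 3) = (x - 1)*(x + 3)^2*(x - 1)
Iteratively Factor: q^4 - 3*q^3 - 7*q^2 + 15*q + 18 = (q + 2)*(q^3 - 5*q^2 + 3*q + 9) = (q - 3)*(q + 2)*(q^2 - 2*q - 3) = (q - 3)^2*(q + 2)*(q + 1)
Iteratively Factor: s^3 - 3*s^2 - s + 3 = (s - 1)*(s^2 - 2*s - 3) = (s - 3)*(s - 1)*(s + 1)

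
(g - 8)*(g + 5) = g^2 - 3*g - 40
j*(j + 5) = j^2 + 5*j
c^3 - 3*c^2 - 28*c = c*(c - 7)*(c + 4)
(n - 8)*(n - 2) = n^2 - 10*n + 16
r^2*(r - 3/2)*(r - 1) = r^4 - 5*r^3/2 + 3*r^2/2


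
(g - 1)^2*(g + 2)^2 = g^4 + 2*g^3 - 3*g^2 - 4*g + 4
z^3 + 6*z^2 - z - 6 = (z - 1)*(z + 1)*(z + 6)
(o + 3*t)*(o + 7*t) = o^2 + 10*o*t + 21*t^2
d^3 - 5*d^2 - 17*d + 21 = (d - 7)*(d - 1)*(d + 3)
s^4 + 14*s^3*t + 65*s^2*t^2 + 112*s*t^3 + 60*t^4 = (s + t)*(s + 2*t)*(s + 5*t)*(s + 6*t)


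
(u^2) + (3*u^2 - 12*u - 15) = 4*u^2 - 12*u - 15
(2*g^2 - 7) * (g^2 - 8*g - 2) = 2*g^4 - 16*g^3 - 11*g^2 + 56*g + 14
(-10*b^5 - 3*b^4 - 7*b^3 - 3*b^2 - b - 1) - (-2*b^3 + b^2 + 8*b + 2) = -10*b^5 - 3*b^4 - 5*b^3 - 4*b^2 - 9*b - 3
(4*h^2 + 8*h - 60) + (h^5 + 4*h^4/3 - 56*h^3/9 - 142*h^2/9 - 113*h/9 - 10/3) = h^5 + 4*h^4/3 - 56*h^3/9 - 106*h^2/9 - 41*h/9 - 190/3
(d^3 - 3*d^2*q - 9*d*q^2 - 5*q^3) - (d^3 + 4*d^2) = -3*d^2*q - 4*d^2 - 9*d*q^2 - 5*q^3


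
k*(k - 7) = k^2 - 7*k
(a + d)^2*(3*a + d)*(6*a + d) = 18*a^4 + 45*a^3*d + 37*a^2*d^2 + 11*a*d^3 + d^4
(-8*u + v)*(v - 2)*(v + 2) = -8*u*v^2 + 32*u + v^3 - 4*v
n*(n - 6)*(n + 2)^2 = n^4 - 2*n^3 - 20*n^2 - 24*n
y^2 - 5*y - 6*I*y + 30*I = (y - 5)*(y - 6*I)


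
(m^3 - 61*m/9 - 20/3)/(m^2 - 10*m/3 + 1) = (9*m^2 + 27*m + 20)/(3*(3*m - 1))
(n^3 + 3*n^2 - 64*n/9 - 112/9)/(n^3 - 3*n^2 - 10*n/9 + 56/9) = (n + 4)/(n - 2)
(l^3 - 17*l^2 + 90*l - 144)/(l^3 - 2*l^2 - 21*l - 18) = (l^2 - 11*l + 24)/(l^2 + 4*l + 3)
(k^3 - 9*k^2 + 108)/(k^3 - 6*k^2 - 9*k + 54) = (k - 6)/(k - 3)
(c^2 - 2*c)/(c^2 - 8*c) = (c - 2)/(c - 8)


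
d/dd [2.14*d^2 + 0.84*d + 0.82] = 4.28*d + 0.84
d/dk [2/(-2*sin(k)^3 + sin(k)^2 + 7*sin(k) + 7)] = 2*(6*sin(k)^2 - 2*sin(k) - 7)*cos(k)/(-2*sin(k)^3 + sin(k)^2 + 7*sin(k) + 7)^2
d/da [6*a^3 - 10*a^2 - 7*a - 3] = 18*a^2 - 20*a - 7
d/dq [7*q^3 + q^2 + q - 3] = 21*q^2 + 2*q + 1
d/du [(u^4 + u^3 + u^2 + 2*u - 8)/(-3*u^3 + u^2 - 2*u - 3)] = (-3*u^6 + 2*u^5 - 2*u^4 - 4*u^3 - 85*u^2 + 10*u - 22)/(9*u^6 - 6*u^5 + 13*u^4 + 14*u^3 - 2*u^2 + 12*u + 9)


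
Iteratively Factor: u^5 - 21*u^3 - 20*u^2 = (u - 5)*(u^4 + 5*u^3 + 4*u^2) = (u - 5)*(u + 1)*(u^3 + 4*u^2) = u*(u - 5)*(u + 1)*(u^2 + 4*u) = u*(u - 5)*(u + 1)*(u + 4)*(u)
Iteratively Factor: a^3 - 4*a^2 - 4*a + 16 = (a - 2)*(a^2 - 2*a - 8) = (a - 4)*(a - 2)*(a + 2)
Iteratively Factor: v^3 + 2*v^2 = (v)*(v^2 + 2*v) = v^2*(v + 2)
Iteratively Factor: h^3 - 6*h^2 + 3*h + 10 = (h - 5)*(h^2 - h - 2) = (h - 5)*(h + 1)*(h - 2)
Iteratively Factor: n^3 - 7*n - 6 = (n + 2)*(n^2 - 2*n - 3) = (n - 3)*(n + 2)*(n + 1)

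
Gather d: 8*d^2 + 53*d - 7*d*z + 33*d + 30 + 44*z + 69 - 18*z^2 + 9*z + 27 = 8*d^2 + d*(86 - 7*z) - 18*z^2 + 53*z + 126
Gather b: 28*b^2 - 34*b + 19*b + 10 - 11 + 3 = 28*b^2 - 15*b + 2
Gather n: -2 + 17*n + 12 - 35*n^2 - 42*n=-35*n^2 - 25*n + 10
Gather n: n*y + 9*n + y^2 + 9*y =n*(y + 9) + y^2 + 9*y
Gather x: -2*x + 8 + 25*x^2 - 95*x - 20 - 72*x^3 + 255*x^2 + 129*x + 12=-72*x^3 + 280*x^2 + 32*x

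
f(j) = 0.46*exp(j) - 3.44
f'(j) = 0.46*exp(j)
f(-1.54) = -3.34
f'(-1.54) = 0.10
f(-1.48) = -3.34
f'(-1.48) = 0.10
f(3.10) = 6.77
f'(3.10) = 10.21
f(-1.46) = -3.33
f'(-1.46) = 0.11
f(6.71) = 374.02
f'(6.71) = 377.46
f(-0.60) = -3.19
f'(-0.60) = 0.25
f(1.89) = -0.40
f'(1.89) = 3.04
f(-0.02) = -2.99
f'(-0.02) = 0.45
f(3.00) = 5.80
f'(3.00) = 9.24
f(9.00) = 3723.98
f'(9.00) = 3727.42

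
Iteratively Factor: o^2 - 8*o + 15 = (o - 3)*(o - 5)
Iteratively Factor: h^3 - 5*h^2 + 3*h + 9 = (h - 3)*(h^2 - 2*h - 3) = (h - 3)*(h + 1)*(h - 3)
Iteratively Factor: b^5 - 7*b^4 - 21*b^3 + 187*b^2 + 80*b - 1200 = (b - 4)*(b^4 - 3*b^3 - 33*b^2 + 55*b + 300) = (b - 5)*(b - 4)*(b^3 + 2*b^2 - 23*b - 60) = (b - 5)^2*(b - 4)*(b^2 + 7*b + 12) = (b - 5)^2*(b - 4)*(b + 4)*(b + 3)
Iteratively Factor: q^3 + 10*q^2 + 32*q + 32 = (q + 2)*(q^2 + 8*q + 16) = (q + 2)*(q + 4)*(q + 4)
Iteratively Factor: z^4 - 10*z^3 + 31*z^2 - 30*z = (z - 2)*(z^3 - 8*z^2 + 15*z) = (z - 3)*(z - 2)*(z^2 - 5*z) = z*(z - 3)*(z - 2)*(z - 5)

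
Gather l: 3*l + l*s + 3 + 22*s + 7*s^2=l*(s + 3) + 7*s^2 + 22*s + 3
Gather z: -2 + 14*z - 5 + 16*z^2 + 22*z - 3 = 16*z^2 + 36*z - 10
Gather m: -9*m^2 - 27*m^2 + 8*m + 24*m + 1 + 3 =-36*m^2 + 32*m + 4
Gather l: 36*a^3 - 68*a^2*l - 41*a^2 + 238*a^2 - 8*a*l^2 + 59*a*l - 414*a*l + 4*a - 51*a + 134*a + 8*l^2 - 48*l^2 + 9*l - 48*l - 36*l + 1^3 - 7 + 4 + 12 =36*a^3 + 197*a^2 + 87*a + l^2*(-8*a - 40) + l*(-68*a^2 - 355*a - 75) + 10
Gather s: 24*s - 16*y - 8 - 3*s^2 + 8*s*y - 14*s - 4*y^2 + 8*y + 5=-3*s^2 + s*(8*y + 10) - 4*y^2 - 8*y - 3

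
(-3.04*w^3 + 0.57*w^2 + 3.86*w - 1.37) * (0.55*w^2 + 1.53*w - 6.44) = -1.672*w^5 - 4.3377*w^4 + 22.5727*w^3 + 1.4815*w^2 - 26.9545*w + 8.8228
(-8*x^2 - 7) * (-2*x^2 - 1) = 16*x^4 + 22*x^2 + 7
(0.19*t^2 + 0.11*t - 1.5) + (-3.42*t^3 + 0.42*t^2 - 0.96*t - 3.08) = -3.42*t^3 + 0.61*t^2 - 0.85*t - 4.58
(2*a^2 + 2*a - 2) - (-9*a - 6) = 2*a^2 + 11*a + 4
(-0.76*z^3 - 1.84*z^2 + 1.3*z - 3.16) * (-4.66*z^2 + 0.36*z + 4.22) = 3.5416*z^5 + 8.3008*z^4 - 9.9276*z^3 + 7.4288*z^2 + 4.3484*z - 13.3352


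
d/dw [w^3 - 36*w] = 3*w^2 - 36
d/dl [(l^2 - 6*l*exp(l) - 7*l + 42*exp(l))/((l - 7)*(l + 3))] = 3*(-2*l*exp(l) - 4*exp(l) + 1)/(l^2 + 6*l + 9)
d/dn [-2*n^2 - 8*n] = -4*n - 8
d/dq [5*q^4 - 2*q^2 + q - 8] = 20*q^3 - 4*q + 1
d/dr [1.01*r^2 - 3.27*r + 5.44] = 2.02*r - 3.27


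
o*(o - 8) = o^2 - 8*o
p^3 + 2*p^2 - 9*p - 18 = (p - 3)*(p + 2)*(p + 3)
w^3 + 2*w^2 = w^2*(w + 2)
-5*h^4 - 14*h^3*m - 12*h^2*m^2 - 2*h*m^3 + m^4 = (-5*h + m)*(h + m)^3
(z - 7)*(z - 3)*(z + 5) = z^3 - 5*z^2 - 29*z + 105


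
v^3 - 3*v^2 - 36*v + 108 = (v - 6)*(v - 3)*(v + 6)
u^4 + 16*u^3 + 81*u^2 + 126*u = u*(u + 3)*(u + 6)*(u + 7)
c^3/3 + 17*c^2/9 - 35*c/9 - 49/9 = (c/3 + 1/3)*(c - 7/3)*(c + 7)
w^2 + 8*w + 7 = (w + 1)*(w + 7)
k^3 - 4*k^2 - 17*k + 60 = (k - 5)*(k - 3)*(k + 4)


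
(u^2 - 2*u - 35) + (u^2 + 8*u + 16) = 2*u^2 + 6*u - 19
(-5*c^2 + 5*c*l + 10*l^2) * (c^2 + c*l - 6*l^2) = -5*c^4 + 45*c^2*l^2 - 20*c*l^3 - 60*l^4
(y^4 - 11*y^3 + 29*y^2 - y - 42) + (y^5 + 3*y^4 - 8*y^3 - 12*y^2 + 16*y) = y^5 + 4*y^4 - 19*y^3 + 17*y^2 + 15*y - 42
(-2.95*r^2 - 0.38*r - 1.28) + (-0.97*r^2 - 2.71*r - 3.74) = -3.92*r^2 - 3.09*r - 5.02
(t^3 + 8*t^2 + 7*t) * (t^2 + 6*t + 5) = t^5 + 14*t^4 + 60*t^3 + 82*t^2 + 35*t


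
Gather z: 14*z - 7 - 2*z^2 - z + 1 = -2*z^2 + 13*z - 6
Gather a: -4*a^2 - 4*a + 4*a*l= -4*a^2 + a*(4*l - 4)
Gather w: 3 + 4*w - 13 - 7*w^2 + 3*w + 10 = -7*w^2 + 7*w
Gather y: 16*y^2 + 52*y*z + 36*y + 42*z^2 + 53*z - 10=16*y^2 + y*(52*z + 36) + 42*z^2 + 53*z - 10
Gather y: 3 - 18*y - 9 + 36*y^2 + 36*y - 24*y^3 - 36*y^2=-24*y^3 + 18*y - 6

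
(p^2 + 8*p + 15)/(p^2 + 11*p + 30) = (p + 3)/(p + 6)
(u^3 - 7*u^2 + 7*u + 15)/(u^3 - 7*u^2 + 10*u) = (u^2 - 2*u - 3)/(u*(u - 2))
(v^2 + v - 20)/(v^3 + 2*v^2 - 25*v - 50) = (v - 4)/(v^2 - 3*v - 10)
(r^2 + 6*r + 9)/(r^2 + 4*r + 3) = (r + 3)/(r + 1)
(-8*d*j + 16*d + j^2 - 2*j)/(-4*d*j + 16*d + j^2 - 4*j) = (8*d*j - 16*d - j^2 + 2*j)/(4*d*j - 16*d - j^2 + 4*j)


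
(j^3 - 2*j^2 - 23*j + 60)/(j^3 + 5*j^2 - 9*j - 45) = (j - 4)/(j + 3)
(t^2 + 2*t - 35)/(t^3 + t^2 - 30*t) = (t + 7)/(t*(t + 6))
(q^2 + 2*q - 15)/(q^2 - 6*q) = (q^2 + 2*q - 15)/(q*(q - 6))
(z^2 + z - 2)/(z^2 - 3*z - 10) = (z - 1)/(z - 5)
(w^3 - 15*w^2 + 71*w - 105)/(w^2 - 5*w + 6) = (w^2 - 12*w + 35)/(w - 2)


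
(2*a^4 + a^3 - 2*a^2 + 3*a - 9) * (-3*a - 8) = -6*a^5 - 19*a^4 - 2*a^3 + 7*a^2 + 3*a + 72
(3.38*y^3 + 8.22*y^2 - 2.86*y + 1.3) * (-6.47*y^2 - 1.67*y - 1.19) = -21.8686*y^5 - 58.828*y^4 + 0.754599999999996*y^3 - 13.4166*y^2 + 1.2324*y - 1.547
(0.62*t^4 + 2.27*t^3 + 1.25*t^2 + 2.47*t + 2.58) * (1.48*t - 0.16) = 0.9176*t^5 + 3.2604*t^4 + 1.4868*t^3 + 3.4556*t^2 + 3.4232*t - 0.4128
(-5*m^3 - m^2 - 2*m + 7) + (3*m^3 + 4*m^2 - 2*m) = -2*m^3 + 3*m^2 - 4*m + 7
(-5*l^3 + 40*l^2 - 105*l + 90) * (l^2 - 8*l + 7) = -5*l^5 + 80*l^4 - 460*l^3 + 1210*l^2 - 1455*l + 630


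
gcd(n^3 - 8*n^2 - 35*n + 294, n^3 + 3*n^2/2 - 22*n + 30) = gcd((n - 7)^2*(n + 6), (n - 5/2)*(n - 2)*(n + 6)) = n + 6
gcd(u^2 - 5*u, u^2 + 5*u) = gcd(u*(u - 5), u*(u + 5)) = u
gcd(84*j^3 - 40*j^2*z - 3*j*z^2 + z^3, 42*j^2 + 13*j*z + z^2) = 6*j + z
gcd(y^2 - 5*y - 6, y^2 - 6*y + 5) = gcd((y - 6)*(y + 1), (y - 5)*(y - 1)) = 1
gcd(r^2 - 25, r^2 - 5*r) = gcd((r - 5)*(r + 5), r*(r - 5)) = r - 5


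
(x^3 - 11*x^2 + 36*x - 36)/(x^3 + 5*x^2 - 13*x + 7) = (x^3 - 11*x^2 + 36*x - 36)/(x^3 + 5*x^2 - 13*x + 7)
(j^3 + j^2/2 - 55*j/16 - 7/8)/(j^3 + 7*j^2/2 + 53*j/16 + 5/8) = (4*j - 7)/(4*j + 5)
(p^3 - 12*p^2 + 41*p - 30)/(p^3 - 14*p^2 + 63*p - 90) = (p - 1)/(p - 3)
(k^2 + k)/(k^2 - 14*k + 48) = k*(k + 1)/(k^2 - 14*k + 48)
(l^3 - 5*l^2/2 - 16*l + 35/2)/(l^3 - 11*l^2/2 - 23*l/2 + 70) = (l - 1)/(l - 4)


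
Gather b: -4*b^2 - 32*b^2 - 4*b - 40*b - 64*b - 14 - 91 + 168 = -36*b^2 - 108*b + 63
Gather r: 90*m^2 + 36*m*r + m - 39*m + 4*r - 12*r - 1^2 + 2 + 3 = 90*m^2 - 38*m + r*(36*m - 8) + 4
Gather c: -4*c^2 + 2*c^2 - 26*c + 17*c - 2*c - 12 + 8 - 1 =-2*c^2 - 11*c - 5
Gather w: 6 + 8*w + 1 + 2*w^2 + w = 2*w^2 + 9*w + 7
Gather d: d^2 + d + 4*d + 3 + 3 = d^2 + 5*d + 6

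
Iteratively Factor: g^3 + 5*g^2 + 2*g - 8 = (g - 1)*(g^2 + 6*g + 8) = (g - 1)*(g + 2)*(g + 4)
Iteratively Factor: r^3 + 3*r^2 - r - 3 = (r + 1)*(r^2 + 2*r - 3) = (r + 1)*(r + 3)*(r - 1)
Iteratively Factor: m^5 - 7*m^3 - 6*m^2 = (m)*(m^4 - 7*m^2 - 6*m) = m^2*(m^3 - 7*m - 6) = m^2*(m - 3)*(m^2 + 3*m + 2) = m^2*(m - 3)*(m + 2)*(m + 1)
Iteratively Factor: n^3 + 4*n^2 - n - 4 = (n + 4)*(n^2 - 1) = (n - 1)*(n + 4)*(n + 1)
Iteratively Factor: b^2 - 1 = (b + 1)*(b - 1)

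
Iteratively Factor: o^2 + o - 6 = (o + 3)*(o - 2)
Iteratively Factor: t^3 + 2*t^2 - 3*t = (t)*(t^2 + 2*t - 3) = t*(t - 1)*(t + 3)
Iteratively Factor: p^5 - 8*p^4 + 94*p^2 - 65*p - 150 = (p - 5)*(p^4 - 3*p^3 - 15*p^2 + 19*p + 30) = (p - 5)*(p - 2)*(p^3 - p^2 - 17*p - 15) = (p - 5)*(p - 2)*(p + 1)*(p^2 - 2*p - 15) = (p - 5)*(p - 2)*(p + 1)*(p + 3)*(p - 5)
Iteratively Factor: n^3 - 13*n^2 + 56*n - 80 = (n - 4)*(n^2 - 9*n + 20) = (n - 5)*(n - 4)*(n - 4)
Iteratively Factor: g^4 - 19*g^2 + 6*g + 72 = (g - 3)*(g^3 + 3*g^2 - 10*g - 24) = (g - 3)*(g + 2)*(g^2 + g - 12) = (g - 3)^2*(g + 2)*(g + 4)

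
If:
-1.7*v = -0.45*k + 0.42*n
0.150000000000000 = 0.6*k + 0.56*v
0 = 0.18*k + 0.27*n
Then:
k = 0.18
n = -0.12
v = 0.08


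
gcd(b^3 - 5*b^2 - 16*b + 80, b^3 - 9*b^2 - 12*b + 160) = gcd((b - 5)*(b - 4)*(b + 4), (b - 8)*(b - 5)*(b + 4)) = b^2 - b - 20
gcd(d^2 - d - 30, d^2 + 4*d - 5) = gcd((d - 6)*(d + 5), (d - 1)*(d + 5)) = d + 5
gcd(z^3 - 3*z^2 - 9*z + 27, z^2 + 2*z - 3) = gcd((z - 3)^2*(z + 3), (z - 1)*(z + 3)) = z + 3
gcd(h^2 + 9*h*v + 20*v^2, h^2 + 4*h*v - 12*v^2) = 1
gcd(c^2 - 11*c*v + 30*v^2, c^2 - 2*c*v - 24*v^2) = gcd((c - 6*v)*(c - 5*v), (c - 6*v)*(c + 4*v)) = -c + 6*v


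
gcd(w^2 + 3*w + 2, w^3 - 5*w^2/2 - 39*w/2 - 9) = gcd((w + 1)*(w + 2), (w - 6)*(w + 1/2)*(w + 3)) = 1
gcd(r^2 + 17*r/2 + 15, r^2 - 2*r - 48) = r + 6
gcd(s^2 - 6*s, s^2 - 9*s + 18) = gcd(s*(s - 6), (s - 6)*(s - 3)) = s - 6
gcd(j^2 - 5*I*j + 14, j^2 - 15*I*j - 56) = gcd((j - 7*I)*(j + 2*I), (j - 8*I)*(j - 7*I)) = j - 7*I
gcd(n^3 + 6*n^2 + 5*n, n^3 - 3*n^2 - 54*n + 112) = 1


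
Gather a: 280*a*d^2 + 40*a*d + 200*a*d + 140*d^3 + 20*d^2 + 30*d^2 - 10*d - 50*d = a*(280*d^2 + 240*d) + 140*d^3 + 50*d^2 - 60*d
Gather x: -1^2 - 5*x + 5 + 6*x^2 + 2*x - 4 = 6*x^2 - 3*x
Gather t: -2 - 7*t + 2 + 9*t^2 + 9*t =9*t^2 + 2*t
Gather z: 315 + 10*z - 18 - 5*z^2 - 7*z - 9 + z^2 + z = -4*z^2 + 4*z + 288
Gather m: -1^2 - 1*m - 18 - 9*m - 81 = -10*m - 100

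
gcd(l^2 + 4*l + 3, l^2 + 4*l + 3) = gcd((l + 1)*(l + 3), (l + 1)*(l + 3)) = l^2 + 4*l + 3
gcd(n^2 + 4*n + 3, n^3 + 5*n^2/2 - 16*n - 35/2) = n + 1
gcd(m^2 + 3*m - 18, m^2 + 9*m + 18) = m + 6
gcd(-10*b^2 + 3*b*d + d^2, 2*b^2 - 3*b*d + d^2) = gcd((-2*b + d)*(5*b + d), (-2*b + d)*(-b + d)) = 2*b - d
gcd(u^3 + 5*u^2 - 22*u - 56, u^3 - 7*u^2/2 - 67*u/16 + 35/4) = u - 4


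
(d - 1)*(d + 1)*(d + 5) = d^3 + 5*d^2 - d - 5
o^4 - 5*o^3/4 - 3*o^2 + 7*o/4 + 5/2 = (o - 2)*(o - 5/4)*(o + 1)^2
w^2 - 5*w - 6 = (w - 6)*(w + 1)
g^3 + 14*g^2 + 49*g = g*(g + 7)^2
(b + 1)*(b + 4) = b^2 + 5*b + 4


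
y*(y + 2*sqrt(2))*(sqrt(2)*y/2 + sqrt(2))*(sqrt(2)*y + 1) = y^4 + 2*y^3 + 5*sqrt(2)*y^3/2 + 2*y^2 + 5*sqrt(2)*y^2 + 4*y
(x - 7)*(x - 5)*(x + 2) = x^3 - 10*x^2 + 11*x + 70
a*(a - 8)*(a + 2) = a^3 - 6*a^2 - 16*a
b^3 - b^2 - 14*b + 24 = (b - 3)*(b - 2)*(b + 4)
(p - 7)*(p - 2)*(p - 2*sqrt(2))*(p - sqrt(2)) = p^4 - 9*p^3 - 3*sqrt(2)*p^3 + 18*p^2 + 27*sqrt(2)*p^2 - 42*sqrt(2)*p - 36*p + 56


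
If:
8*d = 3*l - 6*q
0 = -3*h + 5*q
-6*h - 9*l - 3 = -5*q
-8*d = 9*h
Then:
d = -45/176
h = 5/22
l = -9/22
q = 3/22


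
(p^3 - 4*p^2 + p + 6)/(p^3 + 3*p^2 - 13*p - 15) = (p - 2)/(p + 5)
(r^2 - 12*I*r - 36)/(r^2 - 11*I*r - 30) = (r - 6*I)/(r - 5*I)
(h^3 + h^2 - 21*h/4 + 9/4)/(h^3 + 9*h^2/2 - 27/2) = (h - 1/2)/(h + 3)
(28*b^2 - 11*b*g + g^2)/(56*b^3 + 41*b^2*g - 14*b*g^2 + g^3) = (4*b - g)/(8*b^2 + 7*b*g - g^2)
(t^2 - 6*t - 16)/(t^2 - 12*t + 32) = (t + 2)/(t - 4)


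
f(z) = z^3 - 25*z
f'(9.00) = 218.00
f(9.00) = 504.00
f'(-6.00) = 83.00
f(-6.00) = -66.00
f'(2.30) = -9.13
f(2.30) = -45.33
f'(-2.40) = -7.72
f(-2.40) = 46.18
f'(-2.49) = -6.40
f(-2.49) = 46.81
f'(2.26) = -9.68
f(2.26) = -44.96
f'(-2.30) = -9.13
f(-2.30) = 45.33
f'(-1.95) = -13.59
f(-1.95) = 41.34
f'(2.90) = 0.23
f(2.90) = -48.11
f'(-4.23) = 28.68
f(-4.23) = 30.06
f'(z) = 3*z^2 - 25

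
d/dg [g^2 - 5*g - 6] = 2*g - 5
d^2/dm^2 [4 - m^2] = -2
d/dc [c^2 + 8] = 2*c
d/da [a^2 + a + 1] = 2*a + 1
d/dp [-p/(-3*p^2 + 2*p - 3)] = 3*(1 - p^2)/(9*p^4 - 12*p^3 + 22*p^2 - 12*p + 9)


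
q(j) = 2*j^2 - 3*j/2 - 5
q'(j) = 4*j - 3/2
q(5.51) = 47.46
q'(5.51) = 20.54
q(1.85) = -0.93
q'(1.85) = 5.90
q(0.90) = -4.73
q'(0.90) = 2.10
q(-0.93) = -1.88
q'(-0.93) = -5.22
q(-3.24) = 20.86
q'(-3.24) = -14.46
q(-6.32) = 84.36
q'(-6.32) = -26.78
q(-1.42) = 1.16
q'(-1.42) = -7.18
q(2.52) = 3.92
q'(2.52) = 8.58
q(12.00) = 265.00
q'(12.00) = 46.50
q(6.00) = 58.00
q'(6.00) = 22.50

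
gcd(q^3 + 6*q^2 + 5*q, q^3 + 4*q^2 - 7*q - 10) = q^2 + 6*q + 5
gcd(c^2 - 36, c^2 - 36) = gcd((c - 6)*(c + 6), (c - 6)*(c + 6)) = c^2 - 36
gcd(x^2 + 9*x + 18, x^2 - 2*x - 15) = x + 3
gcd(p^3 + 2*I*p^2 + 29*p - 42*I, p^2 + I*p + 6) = p - 2*I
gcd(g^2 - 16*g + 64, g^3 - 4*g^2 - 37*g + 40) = g - 8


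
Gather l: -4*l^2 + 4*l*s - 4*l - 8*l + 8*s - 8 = -4*l^2 + l*(4*s - 12) + 8*s - 8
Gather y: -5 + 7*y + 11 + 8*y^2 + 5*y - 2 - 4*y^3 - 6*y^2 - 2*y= -4*y^3 + 2*y^2 + 10*y + 4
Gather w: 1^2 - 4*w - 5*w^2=-5*w^2 - 4*w + 1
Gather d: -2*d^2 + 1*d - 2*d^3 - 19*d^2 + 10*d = -2*d^3 - 21*d^2 + 11*d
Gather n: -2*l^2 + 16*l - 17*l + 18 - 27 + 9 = -2*l^2 - l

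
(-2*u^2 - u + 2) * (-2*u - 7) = 4*u^3 + 16*u^2 + 3*u - 14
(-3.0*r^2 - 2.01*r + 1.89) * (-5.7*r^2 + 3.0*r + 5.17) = 17.1*r^4 + 2.457*r^3 - 32.313*r^2 - 4.7217*r + 9.7713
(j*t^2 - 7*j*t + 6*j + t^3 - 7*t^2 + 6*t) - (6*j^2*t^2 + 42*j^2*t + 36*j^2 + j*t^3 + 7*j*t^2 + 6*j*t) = -6*j^2*t^2 - 42*j^2*t - 36*j^2 - j*t^3 - 6*j*t^2 - 13*j*t + 6*j + t^3 - 7*t^2 + 6*t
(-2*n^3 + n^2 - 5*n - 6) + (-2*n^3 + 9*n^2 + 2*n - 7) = -4*n^3 + 10*n^2 - 3*n - 13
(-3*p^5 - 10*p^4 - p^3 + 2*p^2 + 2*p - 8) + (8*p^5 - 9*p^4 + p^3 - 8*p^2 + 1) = 5*p^5 - 19*p^4 - 6*p^2 + 2*p - 7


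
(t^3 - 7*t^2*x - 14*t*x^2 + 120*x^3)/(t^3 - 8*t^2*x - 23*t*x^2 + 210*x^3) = (-t^2 + t*x + 20*x^2)/(-t^2 + 2*t*x + 35*x^2)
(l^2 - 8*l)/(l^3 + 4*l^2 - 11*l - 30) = l*(l - 8)/(l^3 + 4*l^2 - 11*l - 30)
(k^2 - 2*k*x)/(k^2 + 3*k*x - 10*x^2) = k/(k + 5*x)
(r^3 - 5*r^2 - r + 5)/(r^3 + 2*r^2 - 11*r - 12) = (r^2 - 6*r + 5)/(r^2 + r - 12)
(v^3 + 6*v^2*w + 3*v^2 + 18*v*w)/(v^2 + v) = (v^2 + 6*v*w + 3*v + 18*w)/(v + 1)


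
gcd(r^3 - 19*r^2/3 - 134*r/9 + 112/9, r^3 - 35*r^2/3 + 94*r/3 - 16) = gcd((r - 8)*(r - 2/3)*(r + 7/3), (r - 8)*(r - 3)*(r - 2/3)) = r^2 - 26*r/3 + 16/3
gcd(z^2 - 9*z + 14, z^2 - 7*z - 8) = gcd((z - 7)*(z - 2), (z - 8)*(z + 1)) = 1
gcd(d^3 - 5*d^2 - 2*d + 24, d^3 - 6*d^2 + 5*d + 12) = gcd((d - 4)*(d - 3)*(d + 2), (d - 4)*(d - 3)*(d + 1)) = d^2 - 7*d + 12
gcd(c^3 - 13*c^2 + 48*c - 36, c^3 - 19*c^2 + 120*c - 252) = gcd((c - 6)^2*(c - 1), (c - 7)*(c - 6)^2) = c^2 - 12*c + 36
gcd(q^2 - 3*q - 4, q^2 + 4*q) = 1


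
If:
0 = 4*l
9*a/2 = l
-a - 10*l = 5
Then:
No Solution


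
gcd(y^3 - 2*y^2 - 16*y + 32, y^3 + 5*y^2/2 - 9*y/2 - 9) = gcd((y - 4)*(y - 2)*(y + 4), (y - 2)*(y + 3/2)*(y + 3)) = y - 2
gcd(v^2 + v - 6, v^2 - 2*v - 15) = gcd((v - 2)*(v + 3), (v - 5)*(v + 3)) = v + 3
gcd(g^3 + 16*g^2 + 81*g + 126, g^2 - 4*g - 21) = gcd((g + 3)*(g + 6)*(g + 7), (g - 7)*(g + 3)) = g + 3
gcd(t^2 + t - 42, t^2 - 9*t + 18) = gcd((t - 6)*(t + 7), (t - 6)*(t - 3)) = t - 6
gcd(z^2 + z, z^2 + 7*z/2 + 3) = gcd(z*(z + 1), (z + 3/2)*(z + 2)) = 1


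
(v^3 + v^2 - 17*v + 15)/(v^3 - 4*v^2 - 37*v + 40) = (v - 3)/(v - 8)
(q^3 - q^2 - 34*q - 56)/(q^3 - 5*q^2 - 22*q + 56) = (q + 2)/(q - 2)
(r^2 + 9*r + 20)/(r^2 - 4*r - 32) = (r + 5)/(r - 8)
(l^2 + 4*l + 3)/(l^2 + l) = (l + 3)/l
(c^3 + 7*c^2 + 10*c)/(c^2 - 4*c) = (c^2 + 7*c + 10)/(c - 4)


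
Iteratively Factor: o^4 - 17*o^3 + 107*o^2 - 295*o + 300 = (o - 4)*(o^3 - 13*o^2 + 55*o - 75) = (o - 5)*(o - 4)*(o^2 - 8*o + 15) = (o - 5)*(o - 4)*(o - 3)*(o - 5)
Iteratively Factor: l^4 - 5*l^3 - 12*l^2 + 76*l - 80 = (l - 2)*(l^3 - 3*l^2 - 18*l + 40) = (l - 2)*(l + 4)*(l^2 - 7*l + 10) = (l - 2)^2*(l + 4)*(l - 5)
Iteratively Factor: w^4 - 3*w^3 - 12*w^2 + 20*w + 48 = (w + 2)*(w^3 - 5*w^2 - 2*w + 24) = (w + 2)^2*(w^2 - 7*w + 12) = (w - 3)*(w + 2)^2*(w - 4)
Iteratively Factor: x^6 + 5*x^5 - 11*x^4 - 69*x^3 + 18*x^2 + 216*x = (x - 2)*(x^5 + 7*x^4 + 3*x^3 - 63*x^2 - 108*x) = x*(x - 2)*(x^4 + 7*x^3 + 3*x^2 - 63*x - 108) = x*(x - 3)*(x - 2)*(x^3 + 10*x^2 + 33*x + 36) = x*(x - 3)*(x - 2)*(x + 3)*(x^2 + 7*x + 12) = x*(x - 3)*(x - 2)*(x + 3)*(x + 4)*(x + 3)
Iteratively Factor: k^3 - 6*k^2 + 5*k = (k)*(k^2 - 6*k + 5) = k*(k - 5)*(k - 1)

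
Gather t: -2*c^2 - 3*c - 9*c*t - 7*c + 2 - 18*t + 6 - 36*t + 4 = -2*c^2 - 10*c + t*(-9*c - 54) + 12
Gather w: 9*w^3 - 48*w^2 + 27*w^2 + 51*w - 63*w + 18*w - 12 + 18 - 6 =9*w^3 - 21*w^2 + 6*w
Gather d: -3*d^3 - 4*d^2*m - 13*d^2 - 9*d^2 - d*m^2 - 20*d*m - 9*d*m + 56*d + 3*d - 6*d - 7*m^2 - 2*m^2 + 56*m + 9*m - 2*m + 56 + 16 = -3*d^3 + d^2*(-4*m - 22) + d*(-m^2 - 29*m + 53) - 9*m^2 + 63*m + 72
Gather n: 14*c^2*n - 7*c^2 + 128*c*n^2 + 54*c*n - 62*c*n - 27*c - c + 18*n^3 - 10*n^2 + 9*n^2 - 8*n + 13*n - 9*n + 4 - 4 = -7*c^2 - 28*c + 18*n^3 + n^2*(128*c - 1) + n*(14*c^2 - 8*c - 4)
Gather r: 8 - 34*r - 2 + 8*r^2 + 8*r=8*r^2 - 26*r + 6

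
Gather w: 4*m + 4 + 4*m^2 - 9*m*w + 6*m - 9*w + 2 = 4*m^2 + 10*m + w*(-9*m - 9) + 6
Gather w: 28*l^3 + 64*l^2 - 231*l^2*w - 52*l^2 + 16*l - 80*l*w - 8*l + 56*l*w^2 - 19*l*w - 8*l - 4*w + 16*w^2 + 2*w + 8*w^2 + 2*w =28*l^3 + 12*l^2 + w^2*(56*l + 24) + w*(-231*l^2 - 99*l)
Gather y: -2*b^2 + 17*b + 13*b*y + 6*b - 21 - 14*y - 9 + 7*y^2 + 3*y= -2*b^2 + 23*b + 7*y^2 + y*(13*b - 11) - 30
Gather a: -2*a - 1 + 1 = -2*a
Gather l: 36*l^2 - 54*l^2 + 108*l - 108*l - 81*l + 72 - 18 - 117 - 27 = -18*l^2 - 81*l - 90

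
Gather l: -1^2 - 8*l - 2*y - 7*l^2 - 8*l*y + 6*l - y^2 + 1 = -7*l^2 + l*(-8*y - 2) - y^2 - 2*y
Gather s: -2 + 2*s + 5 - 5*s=3 - 3*s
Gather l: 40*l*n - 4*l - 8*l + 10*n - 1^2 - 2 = l*(40*n - 12) + 10*n - 3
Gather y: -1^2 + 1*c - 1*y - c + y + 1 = 0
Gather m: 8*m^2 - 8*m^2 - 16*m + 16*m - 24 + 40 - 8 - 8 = 0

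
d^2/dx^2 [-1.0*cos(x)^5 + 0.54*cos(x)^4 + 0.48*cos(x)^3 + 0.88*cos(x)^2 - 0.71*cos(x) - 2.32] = 25.0*cos(x)^5 - 8.64*cos(x)^4 - 24.32*cos(x)^3 + 2.96*cos(x)^2 + 3.59*cos(x) + 1.76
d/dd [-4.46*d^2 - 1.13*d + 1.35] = -8.92*d - 1.13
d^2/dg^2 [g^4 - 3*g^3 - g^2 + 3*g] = 12*g^2 - 18*g - 2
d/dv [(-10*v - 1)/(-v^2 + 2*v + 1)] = 2*(5*v^2 - 10*v - (v - 1)*(10*v + 1) - 5)/(-v^2 + 2*v + 1)^2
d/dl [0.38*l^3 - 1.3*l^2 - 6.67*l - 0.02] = 1.14*l^2 - 2.6*l - 6.67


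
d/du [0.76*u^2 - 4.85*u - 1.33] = 1.52*u - 4.85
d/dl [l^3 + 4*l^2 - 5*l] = 3*l^2 + 8*l - 5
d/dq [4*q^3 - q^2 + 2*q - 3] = 12*q^2 - 2*q + 2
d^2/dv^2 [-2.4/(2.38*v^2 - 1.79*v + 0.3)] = (27.18912*v^2 - 20.44896*v - 2.4*(4.76*v - 1.79)*(9.52*v - 3.58) + 3.4272)/(2.38*v^2 - 1.79*v + 0.3)^3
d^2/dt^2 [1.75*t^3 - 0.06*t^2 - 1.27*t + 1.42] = 10.5*t - 0.12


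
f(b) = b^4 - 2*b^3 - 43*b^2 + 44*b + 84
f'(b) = 4*b^3 - 6*b^2 - 86*b + 44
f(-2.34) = -198.80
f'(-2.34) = 161.13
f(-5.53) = -200.88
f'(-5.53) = -340.35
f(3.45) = -216.47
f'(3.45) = -159.86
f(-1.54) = -72.81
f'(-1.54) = 147.60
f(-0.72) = 31.04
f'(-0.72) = 101.32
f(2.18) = -22.57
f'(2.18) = -130.55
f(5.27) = -399.75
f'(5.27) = 9.60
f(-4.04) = -397.32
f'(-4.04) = 29.75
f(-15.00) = 47124.00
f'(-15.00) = -13516.00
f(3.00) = -144.00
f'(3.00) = -160.00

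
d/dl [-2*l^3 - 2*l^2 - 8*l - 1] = -6*l^2 - 4*l - 8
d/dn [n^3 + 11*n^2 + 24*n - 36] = 3*n^2 + 22*n + 24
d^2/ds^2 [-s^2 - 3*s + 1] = -2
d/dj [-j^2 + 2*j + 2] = 2 - 2*j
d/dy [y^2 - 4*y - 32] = 2*y - 4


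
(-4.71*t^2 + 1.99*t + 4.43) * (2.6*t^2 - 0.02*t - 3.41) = -12.246*t^4 + 5.2682*t^3 + 27.5393*t^2 - 6.8745*t - 15.1063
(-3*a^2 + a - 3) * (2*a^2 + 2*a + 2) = -6*a^4 - 4*a^3 - 10*a^2 - 4*a - 6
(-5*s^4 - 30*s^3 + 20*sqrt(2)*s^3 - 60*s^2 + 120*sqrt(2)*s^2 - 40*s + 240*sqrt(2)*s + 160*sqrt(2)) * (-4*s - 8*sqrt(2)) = 20*s^5 - 40*sqrt(2)*s^4 + 120*s^4 - 240*sqrt(2)*s^3 - 80*s^3 - 1760*s^2 - 480*sqrt(2)*s^2 - 3840*s - 320*sqrt(2)*s - 2560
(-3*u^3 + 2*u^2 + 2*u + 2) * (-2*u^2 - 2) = 6*u^5 - 4*u^4 + 2*u^3 - 8*u^2 - 4*u - 4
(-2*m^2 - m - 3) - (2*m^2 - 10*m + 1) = -4*m^2 + 9*m - 4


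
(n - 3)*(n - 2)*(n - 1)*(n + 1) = n^4 - 5*n^3 + 5*n^2 + 5*n - 6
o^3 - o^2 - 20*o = o*(o - 5)*(o + 4)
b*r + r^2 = r*(b + r)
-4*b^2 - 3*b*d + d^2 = (-4*b + d)*(b + d)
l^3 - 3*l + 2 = (l - 1)^2*(l + 2)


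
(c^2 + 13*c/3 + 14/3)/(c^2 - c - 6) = (c + 7/3)/(c - 3)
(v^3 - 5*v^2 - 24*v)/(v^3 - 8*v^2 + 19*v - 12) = v*(v^2 - 5*v - 24)/(v^3 - 8*v^2 + 19*v - 12)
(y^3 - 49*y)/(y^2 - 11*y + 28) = y*(y + 7)/(y - 4)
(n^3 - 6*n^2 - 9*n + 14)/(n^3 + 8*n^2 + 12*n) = (n^2 - 8*n + 7)/(n*(n + 6))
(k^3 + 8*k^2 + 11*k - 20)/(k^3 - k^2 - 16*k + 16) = (k + 5)/(k - 4)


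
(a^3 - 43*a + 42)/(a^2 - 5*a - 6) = (a^2 + 6*a - 7)/(a + 1)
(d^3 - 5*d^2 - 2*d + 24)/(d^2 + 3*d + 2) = (d^2 - 7*d + 12)/(d + 1)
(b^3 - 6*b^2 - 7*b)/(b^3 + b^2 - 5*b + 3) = b*(b^2 - 6*b - 7)/(b^3 + b^2 - 5*b + 3)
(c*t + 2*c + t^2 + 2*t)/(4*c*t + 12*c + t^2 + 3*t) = (c*t + 2*c + t^2 + 2*t)/(4*c*t + 12*c + t^2 + 3*t)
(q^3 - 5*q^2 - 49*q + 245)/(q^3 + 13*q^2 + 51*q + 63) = (q^2 - 12*q + 35)/(q^2 + 6*q + 9)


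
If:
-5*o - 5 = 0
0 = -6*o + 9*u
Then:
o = -1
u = -2/3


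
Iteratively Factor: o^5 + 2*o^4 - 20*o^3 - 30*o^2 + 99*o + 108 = (o + 3)*(o^4 - o^3 - 17*o^2 + 21*o + 36) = (o - 3)*(o + 3)*(o^3 + 2*o^2 - 11*o - 12) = (o - 3)^2*(o + 3)*(o^2 + 5*o + 4) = (o - 3)^2*(o + 1)*(o + 3)*(o + 4)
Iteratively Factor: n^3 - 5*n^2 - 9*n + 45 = (n - 5)*(n^2 - 9) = (n - 5)*(n - 3)*(n + 3)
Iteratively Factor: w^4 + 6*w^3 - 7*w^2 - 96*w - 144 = (w + 3)*(w^3 + 3*w^2 - 16*w - 48) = (w + 3)^2*(w^2 - 16) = (w - 4)*(w + 3)^2*(w + 4)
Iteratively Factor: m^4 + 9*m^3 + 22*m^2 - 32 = (m + 4)*(m^3 + 5*m^2 + 2*m - 8) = (m + 4)^2*(m^2 + m - 2) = (m + 2)*(m + 4)^2*(m - 1)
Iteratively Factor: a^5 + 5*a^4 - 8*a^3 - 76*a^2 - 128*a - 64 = (a + 2)*(a^4 + 3*a^3 - 14*a^2 - 48*a - 32) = (a - 4)*(a + 2)*(a^3 + 7*a^2 + 14*a + 8) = (a - 4)*(a + 2)^2*(a^2 + 5*a + 4) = (a - 4)*(a + 1)*(a + 2)^2*(a + 4)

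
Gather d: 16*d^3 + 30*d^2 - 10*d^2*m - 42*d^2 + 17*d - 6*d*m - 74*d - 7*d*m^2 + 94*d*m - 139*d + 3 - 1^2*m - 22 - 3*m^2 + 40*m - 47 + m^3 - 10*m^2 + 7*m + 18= 16*d^3 + d^2*(-10*m - 12) + d*(-7*m^2 + 88*m - 196) + m^3 - 13*m^2 + 46*m - 48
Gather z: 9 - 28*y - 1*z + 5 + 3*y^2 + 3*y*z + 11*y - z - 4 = 3*y^2 - 17*y + z*(3*y - 2) + 10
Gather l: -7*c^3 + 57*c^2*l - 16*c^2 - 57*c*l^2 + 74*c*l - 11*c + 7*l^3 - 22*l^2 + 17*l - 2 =-7*c^3 - 16*c^2 - 11*c + 7*l^3 + l^2*(-57*c - 22) + l*(57*c^2 + 74*c + 17) - 2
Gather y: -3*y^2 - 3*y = -3*y^2 - 3*y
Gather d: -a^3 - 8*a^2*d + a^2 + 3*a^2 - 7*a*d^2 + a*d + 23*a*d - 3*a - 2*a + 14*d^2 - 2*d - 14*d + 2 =-a^3 + 4*a^2 - 5*a + d^2*(14 - 7*a) + d*(-8*a^2 + 24*a - 16) + 2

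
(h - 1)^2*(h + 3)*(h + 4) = h^4 + 5*h^3 - h^2 - 17*h + 12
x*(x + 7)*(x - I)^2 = x^4 + 7*x^3 - 2*I*x^3 - x^2 - 14*I*x^2 - 7*x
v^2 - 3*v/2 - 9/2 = (v - 3)*(v + 3/2)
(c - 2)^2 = c^2 - 4*c + 4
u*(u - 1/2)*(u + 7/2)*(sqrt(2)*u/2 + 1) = sqrt(2)*u^4/2 + u^3 + 3*sqrt(2)*u^3/2 - 7*sqrt(2)*u^2/8 + 3*u^2 - 7*u/4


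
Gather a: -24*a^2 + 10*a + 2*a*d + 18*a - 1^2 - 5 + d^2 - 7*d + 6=-24*a^2 + a*(2*d + 28) + d^2 - 7*d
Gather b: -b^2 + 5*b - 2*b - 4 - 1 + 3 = -b^2 + 3*b - 2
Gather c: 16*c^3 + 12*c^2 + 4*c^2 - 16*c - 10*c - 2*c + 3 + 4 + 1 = 16*c^3 + 16*c^2 - 28*c + 8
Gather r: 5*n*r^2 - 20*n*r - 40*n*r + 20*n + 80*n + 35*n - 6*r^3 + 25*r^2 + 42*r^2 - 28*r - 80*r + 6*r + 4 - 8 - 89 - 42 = 135*n - 6*r^3 + r^2*(5*n + 67) + r*(-60*n - 102) - 135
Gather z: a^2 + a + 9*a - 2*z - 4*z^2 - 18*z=a^2 + 10*a - 4*z^2 - 20*z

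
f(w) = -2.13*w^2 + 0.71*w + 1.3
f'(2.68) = -10.71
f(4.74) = -43.19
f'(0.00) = 0.71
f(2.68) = -12.10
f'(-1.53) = 7.23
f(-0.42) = 0.63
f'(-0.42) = 2.50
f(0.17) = 1.36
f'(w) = 0.71 - 4.26*w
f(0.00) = 1.30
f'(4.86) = -19.99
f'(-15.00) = 64.61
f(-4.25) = -40.19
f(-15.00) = -488.60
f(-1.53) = -4.77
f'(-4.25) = 18.82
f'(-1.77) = 8.25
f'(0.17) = -0.01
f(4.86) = -45.56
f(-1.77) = -6.63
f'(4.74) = -19.48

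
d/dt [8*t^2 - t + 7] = 16*t - 1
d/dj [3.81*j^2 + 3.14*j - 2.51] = 7.62*j + 3.14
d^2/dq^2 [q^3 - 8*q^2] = 6*q - 16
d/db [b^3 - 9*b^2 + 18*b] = 3*b^2 - 18*b + 18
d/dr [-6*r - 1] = -6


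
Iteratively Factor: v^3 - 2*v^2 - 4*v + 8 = (v - 2)*(v^2 - 4) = (v - 2)^2*(v + 2)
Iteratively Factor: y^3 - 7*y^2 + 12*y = (y)*(y^2 - 7*y + 12) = y*(y - 3)*(y - 4)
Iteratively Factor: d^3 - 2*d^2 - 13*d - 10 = (d + 2)*(d^2 - 4*d - 5) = (d - 5)*(d + 2)*(d + 1)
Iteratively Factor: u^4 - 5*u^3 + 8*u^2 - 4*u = (u - 1)*(u^3 - 4*u^2 + 4*u) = (u - 2)*(u - 1)*(u^2 - 2*u) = (u - 2)^2*(u - 1)*(u)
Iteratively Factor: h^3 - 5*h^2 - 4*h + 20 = (h - 2)*(h^2 - 3*h - 10) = (h - 5)*(h - 2)*(h + 2)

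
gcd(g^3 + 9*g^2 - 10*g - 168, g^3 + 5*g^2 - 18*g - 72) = g^2 + 2*g - 24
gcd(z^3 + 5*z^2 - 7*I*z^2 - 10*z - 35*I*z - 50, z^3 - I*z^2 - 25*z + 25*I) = z + 5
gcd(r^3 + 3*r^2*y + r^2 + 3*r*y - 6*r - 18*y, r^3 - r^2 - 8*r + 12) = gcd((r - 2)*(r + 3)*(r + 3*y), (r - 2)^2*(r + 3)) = r^2 + r - 6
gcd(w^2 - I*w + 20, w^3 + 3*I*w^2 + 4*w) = w + 4*I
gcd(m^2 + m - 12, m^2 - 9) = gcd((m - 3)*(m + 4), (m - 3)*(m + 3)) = m - 3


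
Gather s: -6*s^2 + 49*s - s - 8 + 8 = -6*s^2 + 48*s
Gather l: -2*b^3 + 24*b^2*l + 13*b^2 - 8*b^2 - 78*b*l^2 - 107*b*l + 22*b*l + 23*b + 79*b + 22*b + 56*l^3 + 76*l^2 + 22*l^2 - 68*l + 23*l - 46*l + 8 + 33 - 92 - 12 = -2*b^3 + 5*b^2 + 124*b + 56*l^3 + l^2*(98 - 78*b) + l*(24*b^2 - 85*b - 91) - 63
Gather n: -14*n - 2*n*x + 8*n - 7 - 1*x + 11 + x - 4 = n*(-2*x - 6)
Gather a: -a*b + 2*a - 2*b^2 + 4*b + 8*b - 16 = a*(2 - b) - 2*b^2 + 12*b - 16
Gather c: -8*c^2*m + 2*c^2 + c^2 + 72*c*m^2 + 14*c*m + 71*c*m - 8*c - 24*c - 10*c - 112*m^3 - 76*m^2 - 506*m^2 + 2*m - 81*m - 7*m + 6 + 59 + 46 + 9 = c^2*(3 - 8*m) + c*(72*m^2 + 85*m - 42) - 112*m^3 - 582*m^2 - 86*m + 120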